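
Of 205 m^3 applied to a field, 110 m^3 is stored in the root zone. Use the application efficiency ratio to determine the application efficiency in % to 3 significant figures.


Approach: apply the application efficiency ratio, Ea = (stored/applied)*100.
Ea = (110/205)*100 = 53.7 %
Therefore the application efficiency = 53.7 %.


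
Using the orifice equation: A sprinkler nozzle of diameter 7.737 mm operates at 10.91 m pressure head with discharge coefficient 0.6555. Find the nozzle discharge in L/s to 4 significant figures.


Approach: apply the orifice equation, Q = Cd*A*sqrt(2*g*h), A = pi*(d/2)^2.
A = pi*(7.737e-3/2)^2 = 4.70149e-05 m^2
Q = 0.6555 * 4.70149e-05 * sqrt(2*9.81*10.91) * 1000 = 0.4509 L/s
Therefore the nozzle discharge = 0.4509 L/s.


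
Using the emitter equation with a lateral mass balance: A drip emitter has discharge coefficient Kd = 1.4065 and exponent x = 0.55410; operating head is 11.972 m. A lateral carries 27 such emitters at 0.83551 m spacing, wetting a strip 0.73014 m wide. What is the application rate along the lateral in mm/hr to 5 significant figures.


Approach: apply the emitter equation with a lateral mass balance, q = Kd*h^x; Q = n*q; rate = Q/(n*spacing*width).
Step 1 — single emitter flow (q = Kd*h^x):
  q = 1.4065 * 11.972^0.55410 = 5.566112 L/hr
Step 2 — total lateral flow: Q = 27 * 5.566112 = 150.2850 L/hr
Step 3 — wetted area: A = 27 * 0.83551 * 0.73014 = 16.47106 m^2
Step 4 — application rate: Q/A = 150.2850/16.47106 = 9.1242 mm/hr
Therefore the application rate along the lateral = 9.1242 mm/hr.


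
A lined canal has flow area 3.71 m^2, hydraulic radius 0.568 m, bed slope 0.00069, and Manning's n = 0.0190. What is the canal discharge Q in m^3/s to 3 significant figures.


Approach: apply Manning's equation, Q = (1/n)*A*R^(2/3)*S^(1/2).
Q = (1/0.0190) * 3.71 * 0.568^(2/3) * 0.00069^(1/2) = 3.52 m^3/s
Therefore the canal discharge Q = 3.52 m^3/s.


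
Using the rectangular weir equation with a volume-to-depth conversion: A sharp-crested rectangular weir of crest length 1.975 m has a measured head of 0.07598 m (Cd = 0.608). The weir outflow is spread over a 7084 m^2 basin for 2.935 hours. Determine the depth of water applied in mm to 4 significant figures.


Approach: apply the rectangular weir equation with a volume-to-depth conversion, Q = (2/3)*Cd*L*sqrt(2g)*H^1.5; d = Q*t/A * 1000.
Step 1 — weir discharge:
  Q = (2/3)*0.608*1.975*sqrt(2*9.81)*0.07598^1.5 = 0.0742639 m^3/s
Step 2 — volume: V = 0.0742639 * 2.935*3600 = 784.673 m^3
Step 3 — depth: d = V/A * 1000 = 784.673/7084 * 1000 = 110.8 mm
Therefore the depth of water applied = 110.8 mm.


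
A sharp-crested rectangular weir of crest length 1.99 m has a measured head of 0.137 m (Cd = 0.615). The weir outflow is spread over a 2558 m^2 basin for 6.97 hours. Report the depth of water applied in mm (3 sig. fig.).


Approach: apply the rectangular weir equation with a volume-to-depth conversion, Q = (2/3)*Cd*L*sqrt(2g)*H^1.5; d = Q*t/A * 1000.
Step 1 — weir discharge:
  Q = (2/3)*0.615*1.99*sqrt(2*9.81)*0.137^1.5 = 0.18326 m^3/s
Step 2 — volume: V = 0.18326 * 6.97*3600 = 4598.4 m^3
Step 3 — depth: d = V/A * 1000 = 4598.4/2558 * 1000 = 1800 mm
Therefore the depth of water applied = 1800 mm.


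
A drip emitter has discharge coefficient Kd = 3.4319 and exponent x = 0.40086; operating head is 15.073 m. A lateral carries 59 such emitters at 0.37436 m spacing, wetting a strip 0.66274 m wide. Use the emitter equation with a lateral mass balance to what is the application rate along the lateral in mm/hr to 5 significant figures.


Approach: apply the emitter equation with a lateral mass balance, q = Kd*h^x; Q = n*q; rate = Q/(n*spacing*width).
Step 1 — single emitter flow (q = Kd*h^x):
  q = 3.4319 * 15.073^0.40086 = 10.18187 L/hr
Step 2 — total lateral flow: Q = 59 * 10.18187 = 600.7306 L/hr
Step 3 — wetted area: A = 59 * 0.37436 * 0.66274 = 14.63810 m^2
Step 4 — application rate: Q/A = 600.7306/14.63810 = 41.039 mm/hr
Therefore the application rate along the lateral = 41.039 mm/hr.


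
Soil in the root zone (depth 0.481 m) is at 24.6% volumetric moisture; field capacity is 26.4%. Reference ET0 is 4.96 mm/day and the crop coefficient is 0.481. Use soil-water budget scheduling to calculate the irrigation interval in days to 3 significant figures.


Approach: apply soil-water budget scheduling, SMD = (FC-theta)/100*depth*1000; ETc = ET0*Kc; interval = SMD/ETc.
Step 1 — soil moisture deficit:
  SMD = (26.4 - 24.6)/100 * 0.481 * 1000 = 8.6580 mm
Step 2 — daily crop ET (ETc = ET0*Kc):
  ETc = 4.96 * 0.481 = 2.3858 mm/day
Step 3 — irrigation interval (SMD/ETc):
  interval = 8.6580 / 2.3858 = 3.63 days
Therefore the irrigation interval = 3.63 days.


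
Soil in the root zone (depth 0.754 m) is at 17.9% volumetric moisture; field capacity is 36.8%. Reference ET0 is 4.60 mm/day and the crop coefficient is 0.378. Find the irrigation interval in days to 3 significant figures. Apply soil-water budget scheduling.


Approach: apply soil-water budget scheduling, SMD = (FC-theta)/100*depth*1000; ETc = ET0*Kc; interval = SMD/ETc.
Step 1 — soil moisture deficit:
  SMD = (36.8 - 17.9)/100 * 0.754 * 1000 = 142.51 mm
Step 2 — daily crop ET (ETc = ET0*Kc):
  ETc = 4.60 * 0.378 = 1.7388 mm/day
Step 3 — irrigation interval (SMD/ETc):
  interval = 142.51 / 1.7388 = 82.0 days
Therefore the irrigation interval = 82.0 days.


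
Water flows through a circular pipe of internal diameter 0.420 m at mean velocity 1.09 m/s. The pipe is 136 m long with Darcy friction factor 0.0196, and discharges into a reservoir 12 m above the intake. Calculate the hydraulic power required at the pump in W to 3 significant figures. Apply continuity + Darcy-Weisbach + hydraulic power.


Approach: apply continuity + Darcy-Weisbach + hydraulic power, Q = A*v; hf = f*(L/D)*(v^2/(2g)); H = static + hf; P = rho*g*Q*H.
Step 1 — flow rate (continuity, Q = A*v):
  A = pi*(0.420/2)^2 = 0.13854 m^2
  Q = 0.13854 * 1.09 = 0.15101 m^3/s
Step 2 — friction head loss (Darcy-Weisbach):
  hf = 0.0196 * (136/0.420) * (1.09^2 / (2*9.81))
  hf = 0.38433 m
Step 3 — total head: H = 12 + 0.38433 = 12.384 m
Step 4 — hydraulic power (P = rho*g*Q*H):
  P = 1000 * 9.81 * 0.15101 * 12.384 = 18300 W
Therefore the hydraulic power required at the pump = 18300 W.


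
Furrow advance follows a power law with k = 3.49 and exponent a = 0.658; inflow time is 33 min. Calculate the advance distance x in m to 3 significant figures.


Approach: apply the power-law advance function, x = k*t^a.
x = 3.49 * 33^0.658 = 34.8 m
Therefore the advance distance x = 34.8 m.


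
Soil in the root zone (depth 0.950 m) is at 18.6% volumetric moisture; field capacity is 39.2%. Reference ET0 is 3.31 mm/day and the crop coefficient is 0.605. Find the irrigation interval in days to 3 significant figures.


Approach: apply soil-water budget scheduling, SMD = (FC-theta)/100*depth*1000; ETc = ET0*Kc; interval = SMD/ETc.
Step 1 — soil moisture deficit:
  SMD = (39.2 - 18.6)/100 * 0.950 * 1000 = 195.70 mm
Step 2 — daily crop ET (ETc = ET0*Kc):
  ETc = 3.31 * 0.605 = 2.0025 mm/day
Step 3 — irrigation interval (SMD/ETc):
  interval = 195.70 / 2.0025 = 97.7 days
Therefore the irrigation interval = 97.7 days.


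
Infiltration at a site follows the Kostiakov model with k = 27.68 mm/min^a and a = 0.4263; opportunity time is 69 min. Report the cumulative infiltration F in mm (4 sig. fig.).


Approach: apply the Kostiakov infiltration equation, F = k*t^a.
F = 27.68 * 69^0.4263 = 168.3 mm
Therefore the cumulative infiltration F = 168.3 mm.


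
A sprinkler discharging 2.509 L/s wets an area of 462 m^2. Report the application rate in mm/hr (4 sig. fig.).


Approach: apply the application rate relation, rate = (Q/A)*3600.
rate = (2.509 / 462) * 3600 = 19.55 mm/hr
Therefore the application rate = 19.55 mm/hr.


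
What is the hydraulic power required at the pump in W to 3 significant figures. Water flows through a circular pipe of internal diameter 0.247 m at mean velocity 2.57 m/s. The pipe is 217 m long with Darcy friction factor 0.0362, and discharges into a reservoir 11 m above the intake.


Approach: apply continuity + Darcy-Weisbach + hydraulic power, Q = A*v; hf = f*(L/D)*(v^2/(2g)); H = static + hf; P = rho*g*Q*H.
Step 1 — flow rate (continuity, Q = A*v):
  A = pi*(0.247/2)^2 = 0.047916 m^2
  Q = 0.047916 * 2.57 = 0.12315 m^3/s
Step 2 — friction head loss (Darcy-Weisbach):
  hf = 0.0362 * (217/0.247) * (2.57^2 / (2*9.81))
  hf = 10.706 m
Step 3 — total head: H = 11 + 10.706 = 21.706 m
Step 4 — hydraulic power (P = rho*g*Q*H):
  P = 1000 * 9.81 * 0.12315 * 21.706 = 26200 W
Therefore the hydraulic power required at the pump = 26200 W.


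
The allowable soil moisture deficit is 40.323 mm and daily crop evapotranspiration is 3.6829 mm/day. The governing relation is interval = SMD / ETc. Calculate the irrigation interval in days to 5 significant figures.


interval = 40.323 / 3.6829 = 10.949 days
Therefore the irrigation interval = 10.949 days.


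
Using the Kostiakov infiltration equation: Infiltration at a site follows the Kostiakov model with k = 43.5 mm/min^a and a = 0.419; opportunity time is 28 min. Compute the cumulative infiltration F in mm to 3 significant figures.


Approach: apply the Kostiakov infiltration equation, F = k*t^a.
F = 43.5 * 28^0.419 = 176 mm
Therefore the cumulative infiltration F = 176 mm.


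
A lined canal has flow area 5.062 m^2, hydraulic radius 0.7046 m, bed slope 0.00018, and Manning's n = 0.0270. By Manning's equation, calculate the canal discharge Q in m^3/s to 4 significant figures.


Approach: apply Manning's equation, Q = (1/n)*A*R^(2/3)*S^(1/2).
Q = (1/0.0270) * 5.062 * 0.7046^(2/3) * 0.00018^(1/2) = 1.992 m^3/s
Therefore the canal discharge Q = 1.992 m^3/s.


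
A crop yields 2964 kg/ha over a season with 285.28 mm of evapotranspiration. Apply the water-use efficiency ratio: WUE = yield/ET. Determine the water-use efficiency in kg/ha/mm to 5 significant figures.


WUE = 2964 / 285.28 = 10.390 kg/ha/mm
Therefore the water-use efficiency = 10.390 kg/ha/mm.


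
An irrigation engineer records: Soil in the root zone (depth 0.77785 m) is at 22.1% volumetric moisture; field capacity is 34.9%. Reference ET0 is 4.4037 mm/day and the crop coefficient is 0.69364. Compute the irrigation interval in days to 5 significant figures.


Approach: apply soil-water budget scheduling, SMD = (FC-theta)/100*depth*1000; ETc = ET0*Kc; interval = SMD/ETc.
Step 1 — soil moisture deficit:
  SMD = (34.9 - 22.1)/100 * 0.77785 * 1000 = 99.56480 mm
Step 2 — daily crop ET (ETc = ET0*Kc):
  ETc = 4.4037 * 0.69364 = 3.054582 mm/day
Step 3 — irrigation interval (SMD/ETc):
  interval = 99.56480 / 3.054582 = 32.595 days
Therefore the irrigation interval = 32.595 days.


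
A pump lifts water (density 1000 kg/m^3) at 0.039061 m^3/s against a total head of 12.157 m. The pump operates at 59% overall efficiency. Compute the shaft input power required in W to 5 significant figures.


Approach: apply hydraulic power then efficiency conversion, P = rho*g*Q*H; P_in = P/eta.
Step 1 — hydraulic power (P = rho*g*Q*H):
  P = 1000 * 9.81 * 0.039061 * 12.157 = 4658.422 W
Step 2 — input power: P_in = P/eta = 4658.422 / 0.59 = 7895.6 W
Therefore the shaft input power required = 7895.6 W.


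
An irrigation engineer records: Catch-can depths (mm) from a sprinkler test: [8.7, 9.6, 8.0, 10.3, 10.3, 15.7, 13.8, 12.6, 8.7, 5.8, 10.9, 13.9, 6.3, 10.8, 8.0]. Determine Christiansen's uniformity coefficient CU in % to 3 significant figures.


Approach: apply Christiansen's uniformity coefficient, CU = (1 - mean_abs_deviation/mean)*100.
mean = 10.227 mm
mean |d_i - mean| = 2.1982 mm
CU = (1 - 2.1982/10.227)*100 = 78.5 %
Therefore Christiansen's uniformity coefficient CU = 78.5 %.


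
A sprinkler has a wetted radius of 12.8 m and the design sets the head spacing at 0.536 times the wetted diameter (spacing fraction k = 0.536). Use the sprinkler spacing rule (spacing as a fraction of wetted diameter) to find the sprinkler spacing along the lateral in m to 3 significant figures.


Approach: apply the sprinkler spacing rule (spacing as a fraction of wetted diameter), S = k*(2*R).
S = 0.536 * (2 * 12.8) = 13.7 m
Therefore the sprinkler spacing along the lateral = 13.7 m.


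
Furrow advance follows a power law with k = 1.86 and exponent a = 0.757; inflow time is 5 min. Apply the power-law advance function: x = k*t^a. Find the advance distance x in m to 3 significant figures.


x = 1.86 * 5^0.757 = 6.29 m
Therefore the advance distance x = 6.29 m.


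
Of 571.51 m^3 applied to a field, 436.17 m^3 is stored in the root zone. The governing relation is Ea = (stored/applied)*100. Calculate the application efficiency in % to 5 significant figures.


Ea = (436.17/571.51)*100 = 76.319 %
Therefore the application efficiency = 76.319 %.


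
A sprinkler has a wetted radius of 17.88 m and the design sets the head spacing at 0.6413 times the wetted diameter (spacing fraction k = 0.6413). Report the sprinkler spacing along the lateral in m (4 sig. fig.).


Approach: apply the sprinkler spacing rule (spacing as a fraction of wetted diameter), S = k*(2*R).
S = 0.6413 * (2 * 17.88) = 22.93 m
Therefore the sprinkler spacing along the lateral = 22.93 m.


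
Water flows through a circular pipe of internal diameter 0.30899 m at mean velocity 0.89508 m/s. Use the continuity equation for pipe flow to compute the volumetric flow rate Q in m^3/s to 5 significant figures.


Approach: apply the continuity equation for pipe flow, Q = A * v with A = pi*(D/2)^2.
A = pi*(0.30899/2)^2 = 0.07498575 m^2
Q = 0.07498575 * 0.89508 = 0.067118 m^3/s
Therefore the volumetric flow rate Q = 0.067118 m^3/s.


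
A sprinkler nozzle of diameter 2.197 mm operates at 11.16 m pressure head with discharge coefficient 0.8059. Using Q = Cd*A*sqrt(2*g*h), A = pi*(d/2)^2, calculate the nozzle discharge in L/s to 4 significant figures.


A = pi*(2.197e-3/2)^2 = 3.79097e-06 m^2
Q = 0.8059 * 3.79097e-06 * sqrt(2*9.81*11.16) * 1000 = 0.04521 L/s
Therefore the nozzle discharge = 0.04521 L/s.


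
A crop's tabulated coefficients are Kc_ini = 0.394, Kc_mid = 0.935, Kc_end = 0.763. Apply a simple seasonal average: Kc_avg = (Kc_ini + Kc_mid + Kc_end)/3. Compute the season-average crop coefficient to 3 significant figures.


Kc_avg = (0.394 + 0.935 + 0.763)/3 = 0.697
Therefore the season-average crop coefficient = 0.697.


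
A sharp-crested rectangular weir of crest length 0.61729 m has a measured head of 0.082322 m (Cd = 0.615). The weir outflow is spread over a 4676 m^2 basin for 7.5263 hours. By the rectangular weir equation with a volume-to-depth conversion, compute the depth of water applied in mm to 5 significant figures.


Approach: apply the rectangular weir equation with a volume-to-depth conversion, Q = (2/3)*Cd*L*sqrt(2g)*H^1.5; d = Q*t/A * 1000.
Step 1 — weir discharge:
  Q = (2/3)*0.615*0.61729*sqrt(2*9.81)*0.082322^1.5 = 0.02647869 m^3/s
Step 2 — volume: V = 0.02647869 * 7.5263*3600 = 717.4316 m^3
Step 3 — depth: d = V/A * 1000 = 717.4316/4676 * 1000 = 153.43 mm
Therefore the depth of water applied = 153.43 mm.


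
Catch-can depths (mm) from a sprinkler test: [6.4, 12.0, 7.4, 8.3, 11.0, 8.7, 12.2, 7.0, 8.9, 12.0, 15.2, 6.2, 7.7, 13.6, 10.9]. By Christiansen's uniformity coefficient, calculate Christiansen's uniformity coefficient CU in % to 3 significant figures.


Approach: apply Christiansen's uniformity coefficient, CU = (1 - mean_abs_deviation/mean)*100.
mean = 9.8333 mm
mean |d_i - mean| = 2.4089 mm
CU = (1 - 2.4089/9.8333)*100 = 75.5 %
Therefore Christiansen's uniformity coefficient CU = 75.5 %.


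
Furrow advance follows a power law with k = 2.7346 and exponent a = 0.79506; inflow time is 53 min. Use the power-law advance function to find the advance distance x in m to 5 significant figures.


Approach: apply the power-law advance function, x = k*t^a.
x = 2.7346 * 53^0.79506 = 64.239 m
Therefore the advance distance x = 64.239 m.


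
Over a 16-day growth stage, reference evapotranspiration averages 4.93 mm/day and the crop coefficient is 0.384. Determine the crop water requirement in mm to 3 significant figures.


Approach: apply the crop water requirement relation, CWR = ET0 * Kc * days.
CWR = 4.93 * 0.384 * 16 = 30.3 mm
Therefore the crop water requirement = 30.3 mm.


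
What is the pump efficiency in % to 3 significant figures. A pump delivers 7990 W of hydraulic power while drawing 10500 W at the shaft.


Approach: apply the efficiency ratio, eta = (P_out/P_in)*100.
eta = (7990 / 10500) * 100 = 76.1 %
Therefore the pump efficiency = 76.1 %.


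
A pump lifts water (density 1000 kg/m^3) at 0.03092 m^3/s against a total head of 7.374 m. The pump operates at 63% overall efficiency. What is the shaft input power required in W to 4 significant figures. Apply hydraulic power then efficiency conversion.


Approach: apply hydraulic power then efficiency conversion, P = rho*g*Q*H; P_in = P/eta.
Step 1 — hydraulic power (P = rho*g*Q*H):
  P = 1000 * 9.81 * 0.03092 * 7.374 = 2236.72 W
Step 2 — input power: P_in = P/eta = 2236.72 / 0.63 = 3550 W
Therefore the shaft input power required = 3550 W.


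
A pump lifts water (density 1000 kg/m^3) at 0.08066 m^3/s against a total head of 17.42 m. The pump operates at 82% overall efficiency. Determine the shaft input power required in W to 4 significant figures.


Approach: apply hydraulic power then efficiency conversion, P = rho*g*Q*H; P_in = P/eta.
Step 1 — hydraulic power (P = rho*g*Q*H):
  P = 1000 * 9.81 * 0.08066 * 17.42 = 13784.0 W
Step 2 — input power: P_in = P/eta = 13784.0 / 0.82 = 16810 W
Therefore the shaft input power required = 16810 W.


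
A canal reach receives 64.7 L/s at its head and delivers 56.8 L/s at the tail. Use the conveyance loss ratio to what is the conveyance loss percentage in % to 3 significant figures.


Approach: apply the conveyance loss ratio, loss% = ((Q_head - Q_tail)/Q_head)*100.
loss = ((64.7 - 56.8)/64.7)*100 = 12.2 %
Therefore the conveyance loss percentage = 12.2 %.


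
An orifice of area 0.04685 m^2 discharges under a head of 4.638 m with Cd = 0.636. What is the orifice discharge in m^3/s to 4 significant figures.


Approach: apply the orifice equation, Q = Cd*A*sqrt(2*g*h).
Q = 0.636 * 0.04685 * sqrt(2*9.81*4.638) = 0.2842 m^3/s
Therefore the orifice discharge = 0.2842 m^3/s.


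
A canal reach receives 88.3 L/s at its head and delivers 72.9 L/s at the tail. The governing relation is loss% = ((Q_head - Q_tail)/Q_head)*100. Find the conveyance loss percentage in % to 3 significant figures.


loss = ((88.3 - 72.9)/88.3)*100 = 17.4 %
Therefore the conveyance loss percentage = 17.4 %.


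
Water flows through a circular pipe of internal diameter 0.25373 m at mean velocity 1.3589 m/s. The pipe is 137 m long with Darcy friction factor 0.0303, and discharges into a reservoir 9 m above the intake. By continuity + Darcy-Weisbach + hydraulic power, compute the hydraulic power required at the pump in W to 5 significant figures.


Approach: apply continuity + Darcy-Weisbach + hydraulic power, Q = A*v; hf = f*(L/D)*(v^2/(2g)); H = static + hf; P = rho*g*Q*H.
Step 1 — flow rate (continuity, Q = A*v):
  A = pi*(0.25373/2)^2 = 0.05056308 m^2
  Q = 0.05056308 * 1.3589 = 0.06871017 m^3/s
Step 2 — friction head loss (Darcy-Weisbach):
  hf = 0.0303 * (137/0.25373) * (1.3589^2 / (2*9.81))
  hf = 1.539811 m
Step 3 — total head: H = 9 + 1.539811 = 10.53981 m
Step 4 — hydraulic power (P = rho*g*Q*H):
  P = 1000 * 9.81 * 0.06871017 * 10.53981 = 7104.3 W
Therefore the hydraulic power required at the pump = 7104.3 W.


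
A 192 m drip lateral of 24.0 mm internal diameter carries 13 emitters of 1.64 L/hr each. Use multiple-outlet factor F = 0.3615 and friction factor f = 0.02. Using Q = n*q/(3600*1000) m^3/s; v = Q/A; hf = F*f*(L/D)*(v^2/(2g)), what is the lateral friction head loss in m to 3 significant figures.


Q = 13*1.64/(3600*1000) = 5.9222e-06 m^3/s
A = pi*(24.0e-3/2)^2 = 4.5239e-04 m^2, so v = Q/A = 0.013091 m/s
hf = 0.3615*0.02*(192/0.0240)*(0.013091^2/(2*9.81)) = 0.000505 m
Therefore the lateral friction head loss = 0.000505 m.


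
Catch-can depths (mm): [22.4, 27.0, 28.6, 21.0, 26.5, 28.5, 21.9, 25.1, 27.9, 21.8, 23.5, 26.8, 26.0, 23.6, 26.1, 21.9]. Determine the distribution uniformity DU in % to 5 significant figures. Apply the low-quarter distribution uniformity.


Approach: apply the low-quarter distribution uniformity, DU = (mean of lowest quarter of readings / overall mean)*100.
sorted lowest 4 of 16: [21.0, 21.8, 21.9, 21.9] -> mean = 21.65000 mm
overall mean = 24.91250 mm
DU = (21.65000/24.91250)*100 = 86.904 %
Therefore the distribution uniformity DU = 86.904 %.


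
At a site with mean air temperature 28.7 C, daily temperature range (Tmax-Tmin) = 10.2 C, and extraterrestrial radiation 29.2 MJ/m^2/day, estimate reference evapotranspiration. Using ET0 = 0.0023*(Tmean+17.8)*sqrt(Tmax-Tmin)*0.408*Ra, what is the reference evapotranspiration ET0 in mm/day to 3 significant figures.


ET0 = 0.0023*(28.7+17.8)*sqrt(10.2)*0.408*29.2 = 4.07 mm/day
Therefore the reference evapotranspiration ET0 = 4.07 mm/day.


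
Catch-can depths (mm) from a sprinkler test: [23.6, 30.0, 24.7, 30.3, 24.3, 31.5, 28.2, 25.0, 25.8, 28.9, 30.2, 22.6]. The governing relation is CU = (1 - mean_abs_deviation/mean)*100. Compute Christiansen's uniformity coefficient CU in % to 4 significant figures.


mean = 27.0917 mm
mean |d_i - mean| = 2.75833 mm
CU = (1 - 2.75833/27.0917)*100 = 89.82 %
Therefore Christiansen's uniformity coefficient CU = 89.82 %.


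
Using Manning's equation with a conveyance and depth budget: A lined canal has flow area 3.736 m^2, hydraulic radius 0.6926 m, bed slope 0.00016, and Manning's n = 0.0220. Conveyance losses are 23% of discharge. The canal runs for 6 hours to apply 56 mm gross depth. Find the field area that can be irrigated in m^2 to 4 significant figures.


Approach: apply Manning's equation with a conveyance and depth budget, Q = (1/n)*A*R^(2/3)*S^(1/2); Q_field = Q*(1-loss); Area = Q_field*t/(d/1000).
Step 1 — canal discharge (Manning's equation):
  Q = (1/0.0220) * 3.736 * 0.6926^(2/3) * 0.00016^(1/2) = 1.68151 m^3/s
Step 2 — delivered flow: Q_field = 1.68151*(1 - 23/100) = 1.29476 m^3/s
Step 3 — volume delivered: V = 1.29476 * 6*3600 = 27966.9 m^3
Step 4 — area served: A = V / (depth/1000) = 27966.9 / 0.056 = 499400 m^2
Therefore the field area that can be irrigated = 499400 m^2.


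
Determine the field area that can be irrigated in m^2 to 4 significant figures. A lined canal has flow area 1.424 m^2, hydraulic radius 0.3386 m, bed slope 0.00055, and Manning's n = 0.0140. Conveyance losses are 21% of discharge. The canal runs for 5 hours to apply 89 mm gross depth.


Approach: apply Manning's equation with a conveyance and depth budget, Q = (1/n)*A*R^(2/3)*S^(1/2); Q_field = Q*(1-loss); Area = Q_field*t/(d/1000).
Step 1 — canal discharge (Manning's equation):
  Q = (1/0.0140) * 1.424 * 0.3386^(2/3) * 0.00055^(1/2) = 1.15883 m^3/s
Step 2 — delivered flow: Q_field = 1.15883*(1 - 21/100) = 0.915479 m^3/s
Step 3 — volume delivered: V = 0.915479 * 5*3600 = 16478.6 m^3
Step 4 — area served: A = V / (depth/1000) = 16478.6 / 0.089 = 185200 m^2
Therefore the field area that can be irrigated = 185200 m^2.


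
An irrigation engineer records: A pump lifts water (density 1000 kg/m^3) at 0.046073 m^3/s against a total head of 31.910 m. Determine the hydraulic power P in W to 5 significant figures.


Approach: apply the hydraulic power relation, P = rho*g*Q*H.
P = 1000 * 9.81 * 0.046073 * 31.910 = 14423 W
Therefore the hydraulic power P = 14423 W.


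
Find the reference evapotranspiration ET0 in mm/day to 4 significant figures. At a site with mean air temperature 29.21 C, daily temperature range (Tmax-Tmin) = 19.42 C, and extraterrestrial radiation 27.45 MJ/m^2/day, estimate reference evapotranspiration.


Approach: apply the Hargreaves-Samani method, ET0 = 0.0023*(Tmean+17.8)*sqrt(Tmax-Tmin)*0.408*Ra.
ET0 = 0.0023*(29.21+17.8)*sqrt(19.42)*0.408*27.45 = 5.336 mm/day
Therefore the reference evapotranspiration ET0 = 5.336 mm/day.


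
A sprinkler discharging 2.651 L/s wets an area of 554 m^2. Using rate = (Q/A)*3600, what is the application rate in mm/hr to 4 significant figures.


rate = (2.651 / 554) * 3600 = 17.23 mm/hr
Therefore the application rate = 17.23 mm/hr.


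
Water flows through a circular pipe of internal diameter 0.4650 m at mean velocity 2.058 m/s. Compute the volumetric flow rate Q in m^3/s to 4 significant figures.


Approach: apply the continuity equation for pipe flow, Q = A * v with A = pi*(D/2)^2.
A = pi*(0.4650/2)^2 = 0.169823 m^2
Q = 0.169823 * 2.058 = 0.3495 m^3/s
Therefore the volumetric flow rate Q = 0.3495 m^3/s.


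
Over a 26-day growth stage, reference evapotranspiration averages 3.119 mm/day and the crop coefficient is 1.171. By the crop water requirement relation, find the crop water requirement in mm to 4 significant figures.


Approach: apply the crop water requirement relation, CWR = ET0 * Kc * days.
CWR = 3.119 * 1.171 * 26 = 94.96 mm
Therefore the crop water requirement = 94.96 mm.


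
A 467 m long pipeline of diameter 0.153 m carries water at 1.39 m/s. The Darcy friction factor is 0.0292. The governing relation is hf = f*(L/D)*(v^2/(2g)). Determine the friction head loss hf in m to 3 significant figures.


hf = 0.0292 * (467/0.153) * (1.39^2 / (2*9.81))
hf = 8.78 m
Therefore the friction head loss hf = 8.78 m.


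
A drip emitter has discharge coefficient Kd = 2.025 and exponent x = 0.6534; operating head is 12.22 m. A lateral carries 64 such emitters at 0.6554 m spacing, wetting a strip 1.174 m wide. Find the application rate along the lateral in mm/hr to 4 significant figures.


Approach: apply the emitter equation with a lateral mass balance, q = Kd*h^x; Q = n*q; rate = Q/(n*spacing*width).
Step 1 — single emitter flow (q = Kd*h^x):
  q = 2.025 * 12.22^0.6534 = 10.3924 L/hr
Step 2 — total lateral flow: Q = 64 * 10.3924 = 665.116 L/hr
Step 3 — wetted area: A = 64 * 0.6554 * 1.174 = 49.2441 m^2
Step 4 — application rate: Q/A = 665.116/49.2441 = 13.51 mm/hr
Therefore the application rate along the lateral = 13.51 mm/hr.


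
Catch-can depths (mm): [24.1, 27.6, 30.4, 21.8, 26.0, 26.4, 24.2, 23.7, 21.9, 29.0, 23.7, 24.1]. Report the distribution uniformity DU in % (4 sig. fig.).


Approach: apply the low-quarter distribution uniformity, DU = (mean of lowest quarter of readings / overall mean)*100.
sorted lowest 3 of 12: [21.8, 21.9, 23.7] -> mean = 22.4667 mm
overall mean = 25.2417 mm
DU = (22.4667/25.2417)*100 = 89.01 %
Therefore the distribution uniformity DU = 89.01 %.


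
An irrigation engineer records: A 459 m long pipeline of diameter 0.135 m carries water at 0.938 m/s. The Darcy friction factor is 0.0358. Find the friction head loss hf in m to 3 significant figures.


Approach: apply the Darcy-Weisbach equation, hf = f*(L/D)*(v^2/(2g)).
hf = 0.0358 * (459/0.135) * (0.938^2 / (2*9.81))
hf = 5.46 m
Therefore the friction head loss hf = 5.46 m.


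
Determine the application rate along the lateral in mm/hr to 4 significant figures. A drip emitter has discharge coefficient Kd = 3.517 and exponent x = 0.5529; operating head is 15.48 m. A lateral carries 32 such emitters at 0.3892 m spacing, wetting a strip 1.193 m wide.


Approach: apply the emitter equation with a lateral mass balance, q = Kd*h^x; Q = n*q; rate = Q/(n*spacing*width).
Step 1 — single emitter flow (q = Kd*h^x):
  q = 3.517 * 15.48^0.5529 = 15.9955 L/hr
Step 2 — total lateral flow: Q = 32 * 15.9955 = 511.855 L/hr
Step 3 — wetted area: A = 32 * 0.3892 * 1.193 = 14.8581 m^2
Step 4 — application rate: Q/A = 511.855/14.8581 = 34.45 mm/hr
Therefore the application rate along the lateral = 34.45 mm/hr.


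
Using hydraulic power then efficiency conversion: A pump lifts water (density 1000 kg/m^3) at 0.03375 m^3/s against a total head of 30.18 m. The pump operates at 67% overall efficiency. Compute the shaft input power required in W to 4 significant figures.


Approach: apply hydraulic power then efficiency conversion, P = rho*g*Q*H; P_in = P/eta.
Step 1 — hydraulic power (P = rho*g*Q*H):
  P = 1000 * 9.81 * 0.03375 * 30.18 = 9992.22 W
Step 2 — input power: P_in = P/eta = 9992.22 / 0.67 = 14910 W
Therefore the shaft input power required = 14910 W.


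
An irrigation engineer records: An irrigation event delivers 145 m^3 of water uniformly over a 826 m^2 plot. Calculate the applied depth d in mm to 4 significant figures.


Approach: apply depth from volume over area, d = (V/A)*1000.
d = (145 / 826) * 1000 = 175.5 mm
Therefore the applied depth d = 175.5 mm.


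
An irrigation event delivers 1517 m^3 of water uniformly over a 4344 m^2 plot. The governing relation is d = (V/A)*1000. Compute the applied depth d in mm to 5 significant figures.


d = (1517 / 4344) * 1000 = 349.22 mm
Therefore the applied depth d = 349.22 mm.


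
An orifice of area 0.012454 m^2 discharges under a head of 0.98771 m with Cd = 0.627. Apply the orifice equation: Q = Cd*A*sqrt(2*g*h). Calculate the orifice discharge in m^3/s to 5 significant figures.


Q = 0.627 * 0.012454 * sqrt(2*9.81*0.98771) = 0.034375 m^3/s
Therefore the orifice discharge = 0.034375 m^3/s.


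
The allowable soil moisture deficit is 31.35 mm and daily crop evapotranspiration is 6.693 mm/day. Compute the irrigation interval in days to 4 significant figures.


Approach: apply the irrigation interval relation, interval = SMD / ETc.
interval = 31.35 / 6.693 = 4.684 days
Therefore the irrigation interval = 4.684 days.


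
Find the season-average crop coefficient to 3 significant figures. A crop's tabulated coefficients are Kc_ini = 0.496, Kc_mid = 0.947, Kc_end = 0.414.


Approach: apply a simple seasonal average, Kc_avg = (Kc_ini + Kc_mid + Kc_end)/3.
Kc_avg = (0.496 + 0.947 + 0.414)/3 = 0.619
Therefore the season-average crop coefficient = 0.619.


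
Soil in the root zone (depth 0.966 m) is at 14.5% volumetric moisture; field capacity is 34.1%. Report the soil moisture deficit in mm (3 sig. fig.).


Approach: apply the soil moisture deficit relation, SMD = (FC - theta)/100 * depth * 1000.
SMD = (34.1 - 14.5)/100 * 0.966 * 1000 = 189 mm
Therefore the soil moisture deficit = 189 mm.


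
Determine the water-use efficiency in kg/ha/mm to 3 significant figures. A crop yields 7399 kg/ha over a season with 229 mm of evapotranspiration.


Approach: apply the water-use efficiency ratio, WUE = yield/ET.
WUE = 7399 / 229 = 32.3 kg/ha/mm
Therefore the water-use efficiency = 32.3 kg/ha/mm.


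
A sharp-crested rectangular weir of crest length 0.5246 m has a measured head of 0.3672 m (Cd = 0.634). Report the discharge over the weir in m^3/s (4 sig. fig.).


Approach: apply the rectangular weir equation, Q = (2/3)*Cd*L*sqrt(2g)*H^1.5.
Q = (2/3)*0.634*0.5246*sqrt(2*9.81)*0.3672^1.5 = 0.2185 m^3/s
Therefore the discharge over the weir = 0.2185 m^3/s.


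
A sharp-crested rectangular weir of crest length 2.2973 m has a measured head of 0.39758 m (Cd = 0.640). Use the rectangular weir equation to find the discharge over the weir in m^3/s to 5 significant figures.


Approach: apply the rectangular weir equation, Q = (2/3)*Cd*L*sqrt(2g)*H^1.5.
Q = (2/3)*0.640*2.2973*sqrt(2*9.81)*0.39758^1.5 = 1.0884 m^3/s
Therefore the discharge over the weir = 1.0884 m^3/s.


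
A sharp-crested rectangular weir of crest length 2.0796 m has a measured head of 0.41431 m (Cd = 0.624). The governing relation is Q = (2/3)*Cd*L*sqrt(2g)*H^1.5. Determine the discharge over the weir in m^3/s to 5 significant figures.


Q = (2/3)*0.624*2.0796*sqrt(2*9.81)*0.41431^1.5 = 1.0219 m^3/s
Therefore the discharge over the weir = 1.0219 m^3/s.


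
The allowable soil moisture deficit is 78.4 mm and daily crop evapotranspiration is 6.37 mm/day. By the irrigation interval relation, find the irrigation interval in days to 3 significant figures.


Approach: apply the irrigation interval relation, interval = SMD / ETc.
interval = 78.4 / 6.37 = 12.3 days
Therefore the irrigation interval = 12.3 days.


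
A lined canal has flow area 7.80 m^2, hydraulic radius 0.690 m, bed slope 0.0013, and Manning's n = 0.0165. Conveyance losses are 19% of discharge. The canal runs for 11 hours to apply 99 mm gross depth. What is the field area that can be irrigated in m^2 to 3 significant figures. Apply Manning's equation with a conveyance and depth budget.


Approach: apply Manning's equation with a conveyance and depth budget, Q = (1/n)*A*R^(2/3)*S^(1/2); Q_field = Q*(1-loss); Area = Q_field*t/(d/1000).
Step 1 — canal discharge (Manning's equation):
  Q = (1/0.0165) * 7.80 * 0.690^(2/3) * 0.0013^(1/2) = 13.309 m^3/s
Step 2 — delivered flow: Q_field = 13.309*(1 - 19/100) = 10.780 m^3/s
Step 3 — volume delivered: V = 10.780 * 11*3600 = 426900 m^3
Step 4 — area served: A = V / (depth/1000) = 426900 / 0.099 = 4310000 m^2
Therefore the field area that can be irrigated = 4310000 m^2.


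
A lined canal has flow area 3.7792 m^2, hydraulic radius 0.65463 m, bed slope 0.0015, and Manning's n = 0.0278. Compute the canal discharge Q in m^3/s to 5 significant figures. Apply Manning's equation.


Approach: apply Manning's equation, Q = (1/n)*A*R^(2/3)*S^(1/2).
Q = (1/0.0278) * 3.7792 * 0.65463^(2/3) * 0.0015^(1/2) = 3.9695 m^3/s
Therefore the canal discharge Q = 3.9695 m^3/s.


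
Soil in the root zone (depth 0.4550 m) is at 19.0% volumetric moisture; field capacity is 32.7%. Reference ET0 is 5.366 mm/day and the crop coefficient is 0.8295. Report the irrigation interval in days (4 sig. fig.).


Approach: apply soil-water budget scheduling, SMD = (FC-theta)/100*depth*1000; ETc = ET0*Kc; interval = SMD/ETc.
Step 1 — soil moisture deficit:
  SMD = (32.7 - 19.0)/100 * 0.4550 * 1000 = 62.3350 mm
Step 2 — daily crop ET (ETc = ET0*Kc):
  ETc = 5.366 * 0.8295 = 4.45110 mm/day
Step 3 — irrigation interval (SMD/ETc):
  interval = 62.3350 / 4.45110 = 14.00 days
Therefore the irrigation interval = 14.00 days.


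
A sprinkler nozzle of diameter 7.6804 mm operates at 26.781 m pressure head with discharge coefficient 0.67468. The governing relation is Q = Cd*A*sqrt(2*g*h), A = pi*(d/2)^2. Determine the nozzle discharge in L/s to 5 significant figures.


A = pi*(7.6804e-3/2)^2 = 4.632949e-05 m^2
Q = 0.67468 * 4.632949e-05 * sqrt(2*9.81*26.781) * 1000 = 0.71650 L/s
Therefore the nozzle discharge = 0.71650 L/s.


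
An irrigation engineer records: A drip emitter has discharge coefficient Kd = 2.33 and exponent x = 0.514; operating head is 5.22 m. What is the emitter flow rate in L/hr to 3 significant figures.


Approach: apply the emitter characteristic equation, q = Kd * h^x.
q = 2.33 * 5.22^0.514 = 5.45 L/hr
Therefore the emitter flow rate = 5.45 L/hr.


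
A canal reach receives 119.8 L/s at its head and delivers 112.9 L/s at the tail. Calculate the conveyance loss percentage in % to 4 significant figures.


Approach: apply the conveyance loss ratio, loss% = ((Q_head - Q_tail)/Q_head)*100.
loss = ((119.8 - 112.9)/119.8)*100 = 5.760 %
Therefore the conveyance loss percentage = 5.760 %.


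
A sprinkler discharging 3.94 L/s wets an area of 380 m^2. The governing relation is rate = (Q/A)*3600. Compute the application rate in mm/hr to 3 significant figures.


rate = (3.94 / 380) * 3600 = 37.3 mm/hr
Therefore the application rate = 37.3 mm/hr.


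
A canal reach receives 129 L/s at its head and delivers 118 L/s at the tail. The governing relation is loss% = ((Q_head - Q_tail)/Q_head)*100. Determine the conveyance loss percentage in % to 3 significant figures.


loss = ((129 - 118)/129)*100 = 8.53 %
Therefore the conveyance loss percentage = 8.53 %.


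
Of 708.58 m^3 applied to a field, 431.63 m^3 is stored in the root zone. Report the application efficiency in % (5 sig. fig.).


Approach: apply the application efficiency ratio, Ea = (stored/applied)*100.
Ea = (431.63/708.58)*100 = 60.915 %
Therefore the application efficiency = 60.915 %.


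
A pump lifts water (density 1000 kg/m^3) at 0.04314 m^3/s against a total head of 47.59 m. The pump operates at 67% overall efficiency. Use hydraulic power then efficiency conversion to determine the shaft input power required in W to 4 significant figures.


Approach: apply hydraulic power then efficiency conversion, P = rho*g*Q*H; P_in = P/eta.
Step 1 — hydraulic power (P = rho*g*Q*H):
  P = 1000 * 9.81 * 0.04314 * 47.59 = 20140.2 W
Step 2 — input power: P_in = P/eta = 20140.2 / 0.67 = 30060 W
Therefore the shaft input power required = 30060 W.


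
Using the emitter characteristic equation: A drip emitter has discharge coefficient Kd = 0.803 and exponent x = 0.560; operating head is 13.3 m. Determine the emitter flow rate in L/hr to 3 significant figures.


Approach: apply the emitter characteristic equation, q = Kd * h^x.
q = 0.803 * 13.3^0.560 = 3.42 L/hr
Therefore the emitter flow rate = 3.42 L/hr.


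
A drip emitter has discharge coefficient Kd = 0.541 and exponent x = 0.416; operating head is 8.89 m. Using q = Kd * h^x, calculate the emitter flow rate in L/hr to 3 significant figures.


q = 0.541 * 8.89^0.416 = 1.34 L/hr
Therefore the emitter flow rate = 1.34 L/hr.


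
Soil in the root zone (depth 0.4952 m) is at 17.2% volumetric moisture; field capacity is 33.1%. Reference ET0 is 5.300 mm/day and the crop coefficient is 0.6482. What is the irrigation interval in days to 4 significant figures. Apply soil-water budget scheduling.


Approach: apply soil-water budget scheduling, SMD = (FC-theta)/100*depth*1000; ETc = ET0*Kc; interval = SMD/ETc.
Step 1 — soil moisture deficit:
  SMD = (33.1 - 17.2)/100 * 0.4952 * 1000 = 78.7368 mm
Step 2 — daily crop ET (ETc = ET0*Kc):
  ETc = 5.300 * 0.6482 = 3.43546 mm/day
Step 3 — irrigation interval (SMD/ETc):
  interval = 78.7368 / 3.43546 = 22.92 days
Therefore the irrigation interval = 22.92 days.


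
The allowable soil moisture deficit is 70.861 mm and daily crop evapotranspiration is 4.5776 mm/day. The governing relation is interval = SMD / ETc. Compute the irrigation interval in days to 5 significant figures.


interval = 70.861 / 4.5776 = 15.480 days
Therefore the irrigation interval = 15.480 days.


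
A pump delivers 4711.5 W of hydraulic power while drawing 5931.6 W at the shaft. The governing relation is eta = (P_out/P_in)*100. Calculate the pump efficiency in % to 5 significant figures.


eta = (4711.5 / 5931.6) * 100 = 79.431 %
Therefore the pump efficiency = 79.431 %.


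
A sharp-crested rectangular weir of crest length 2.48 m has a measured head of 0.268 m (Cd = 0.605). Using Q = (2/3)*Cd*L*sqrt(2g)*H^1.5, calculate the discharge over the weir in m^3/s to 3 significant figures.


Q = (2/3)*0.605*2.48*sqrt(2*9.81)*0.268^1.5 = 0.615 m^3/s
Therefore the discharge over the weir = 0.615 m^3/s.


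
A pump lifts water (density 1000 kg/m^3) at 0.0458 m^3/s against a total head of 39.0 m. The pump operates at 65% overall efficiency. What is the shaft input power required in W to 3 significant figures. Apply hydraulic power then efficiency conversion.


Approach: apply hydraulic power then efficiency conversion, P = rho*g*Q*H; P_in = P/eta.
Step 1 — hydraulic power (P = rho*g*Q*H):
  P = 1000 * 9.81 * 0.0458 * 39.0 = 17523 W
Step 2 — input power: P_in = P/eta = 17523 / 0.65 = 27000 W
Therefore the shaft input power required = 27000 W.


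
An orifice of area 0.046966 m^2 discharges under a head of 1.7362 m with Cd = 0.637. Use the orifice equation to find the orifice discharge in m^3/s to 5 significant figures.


Approach: apply the orifice equation, Q = Cd*A*sqrt(2*g*h).
Q = 0.637 * 0.046966 * sqrt(2*9.81*1.7362) = 0.17461 m^3/s
Therefore the orifice discharge = 0.17461 m^3/s.


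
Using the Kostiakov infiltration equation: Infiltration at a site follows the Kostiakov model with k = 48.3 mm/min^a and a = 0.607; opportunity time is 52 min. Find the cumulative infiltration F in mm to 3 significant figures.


Approach: apply the Kostiakov infiltration equation, F = k*t^a.
F = 48.3 * 52^0.607 = 532 mm
Therefore the cumulative infiltration F = 532 mm.
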